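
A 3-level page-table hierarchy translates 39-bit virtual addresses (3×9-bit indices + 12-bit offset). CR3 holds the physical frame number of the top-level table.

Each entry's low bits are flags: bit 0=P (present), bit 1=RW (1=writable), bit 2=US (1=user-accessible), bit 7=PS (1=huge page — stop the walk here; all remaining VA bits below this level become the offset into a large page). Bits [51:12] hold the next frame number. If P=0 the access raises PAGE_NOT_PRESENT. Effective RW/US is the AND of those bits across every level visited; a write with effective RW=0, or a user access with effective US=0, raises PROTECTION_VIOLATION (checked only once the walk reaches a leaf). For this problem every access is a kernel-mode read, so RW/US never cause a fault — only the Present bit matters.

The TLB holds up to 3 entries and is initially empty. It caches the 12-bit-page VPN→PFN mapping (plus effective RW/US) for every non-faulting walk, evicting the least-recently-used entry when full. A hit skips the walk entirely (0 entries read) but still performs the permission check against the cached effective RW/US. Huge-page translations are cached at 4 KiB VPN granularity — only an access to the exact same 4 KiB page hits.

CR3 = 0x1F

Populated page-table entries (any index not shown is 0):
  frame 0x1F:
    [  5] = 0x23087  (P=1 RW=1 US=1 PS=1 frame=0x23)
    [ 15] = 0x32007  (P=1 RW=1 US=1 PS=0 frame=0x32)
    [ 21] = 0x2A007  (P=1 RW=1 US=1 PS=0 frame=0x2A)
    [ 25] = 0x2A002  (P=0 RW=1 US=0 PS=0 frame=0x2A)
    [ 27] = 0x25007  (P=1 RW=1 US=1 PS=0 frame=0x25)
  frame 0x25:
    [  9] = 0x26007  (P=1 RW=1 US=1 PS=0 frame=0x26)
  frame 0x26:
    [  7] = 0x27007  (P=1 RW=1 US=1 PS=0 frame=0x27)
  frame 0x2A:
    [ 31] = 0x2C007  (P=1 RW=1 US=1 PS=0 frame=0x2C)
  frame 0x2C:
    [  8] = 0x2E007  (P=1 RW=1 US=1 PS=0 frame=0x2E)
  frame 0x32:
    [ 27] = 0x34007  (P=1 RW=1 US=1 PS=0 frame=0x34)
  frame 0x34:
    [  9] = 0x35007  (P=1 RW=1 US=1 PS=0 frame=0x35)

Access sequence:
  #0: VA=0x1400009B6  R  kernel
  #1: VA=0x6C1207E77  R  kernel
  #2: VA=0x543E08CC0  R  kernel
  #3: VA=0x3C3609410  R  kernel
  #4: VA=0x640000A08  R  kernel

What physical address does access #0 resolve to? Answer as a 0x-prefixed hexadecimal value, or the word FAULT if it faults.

Walk each access:
#0 VA=0x1400009B6 (r,kernel):
  L0 @0x1F[5] → 0x23087  P=1,RW=1,US=1,PS=1
  → PA=0x239B6 (huge @L0)  (1 entries read)
#1 VA=0x6C1207E77 (r,kernel):
  L0 @0x1F[27] → 0x25007  P=1,RW=1,US=1,PS=0
  L1 @0x25[9] → 0x26007  P=1,RW=1,US=1,PS=0
  L2 @0x26[7] → 0x27007  P=1,RW=1,US=1,PS=0
  → PA=0x27E77  (3 entries read)
#2 VA=0x543E08CC0 (r,kernel):
  L0 @0x1F[21] → 0x2A007  P=1,RW=1,US=1,PS=0
  L1 @0x2A[31] → 0x2C007  P=1,RW=1,US=1,PS=0
  L2 @0x2C[8] → 0x2E007  P=1,RW=1,US=1,PS=0
  → PA=0x2ECC0  (3 entries read)
#3 VA=0x3C3609410 (r,kernel):
  L0 @0x1F[15] → 0x32007  P=1,RW=1,US=1,PS=0
  L1 @0x32[27] → 0x34007  P=1,RW=1,US=1,PS=0
  L2 @0x34[9] → 0x35007  P=1,RW=1,US=1,PS=0
  → PA=0x35410  (3 entries read)
#4 VA=0x640000A08 (r,kernel):
  L0 @0x1F[25] → 0x2A002  P=0,RW=1,US=0,PS=0
  ⇒ fault: PAGE_NOT_PRESENT  — 1 lookups

Access #0 PA: 0x239B6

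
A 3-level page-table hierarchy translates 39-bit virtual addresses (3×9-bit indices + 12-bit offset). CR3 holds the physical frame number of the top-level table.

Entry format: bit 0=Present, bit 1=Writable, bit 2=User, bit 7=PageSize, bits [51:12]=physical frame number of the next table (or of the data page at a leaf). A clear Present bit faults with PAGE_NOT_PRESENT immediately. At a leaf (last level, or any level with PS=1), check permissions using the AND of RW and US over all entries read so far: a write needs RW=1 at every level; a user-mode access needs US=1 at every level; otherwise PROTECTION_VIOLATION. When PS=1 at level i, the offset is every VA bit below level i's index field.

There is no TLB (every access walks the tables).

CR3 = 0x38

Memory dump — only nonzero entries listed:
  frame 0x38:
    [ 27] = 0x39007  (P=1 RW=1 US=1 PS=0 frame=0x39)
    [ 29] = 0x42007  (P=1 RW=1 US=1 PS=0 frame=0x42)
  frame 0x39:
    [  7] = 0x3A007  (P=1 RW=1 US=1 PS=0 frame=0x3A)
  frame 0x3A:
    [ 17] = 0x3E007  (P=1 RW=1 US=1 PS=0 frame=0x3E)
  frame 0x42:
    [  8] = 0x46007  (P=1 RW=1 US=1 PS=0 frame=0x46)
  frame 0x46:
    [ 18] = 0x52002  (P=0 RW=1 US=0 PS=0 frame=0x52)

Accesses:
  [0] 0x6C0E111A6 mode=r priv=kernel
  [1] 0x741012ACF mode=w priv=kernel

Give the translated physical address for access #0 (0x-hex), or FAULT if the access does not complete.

Trace:
#0 VA=0x6C0E111A6 (r,kernel):
  L0: frame=0x38 idx=27 entry=0x39007 [P=1 RW=1 US=1 PS=0]
  L1: frame=0x39 idx=7 entry=0x3A007 [P=1 RW=1 US=1 PS=0]
  L2: frame=0x3A idx=17 entry=0x3E007 [P=1 RW=1 US=1 PS=0]
  ✓ 0x3E1A6  — 3 lookups
#1 VA=0x741012ACF (w,kernel):
  L0: frame=0x38 idx=29 entry=0x42007 [P=1 RW=1 US=1 PS=0]
  L1: frame=0x42 idx=8 entry=0x46007 [P=1 RW=1 US=1 PS=0]
  L2: frame=0x46 idx=18 entry=0x52002 [P=0 RW=1 US=0 PS=0]
  ⇒ fault: PAGE_NOT_PRESENT  — 3 lookups

Access #0 PA: 0x3E1A6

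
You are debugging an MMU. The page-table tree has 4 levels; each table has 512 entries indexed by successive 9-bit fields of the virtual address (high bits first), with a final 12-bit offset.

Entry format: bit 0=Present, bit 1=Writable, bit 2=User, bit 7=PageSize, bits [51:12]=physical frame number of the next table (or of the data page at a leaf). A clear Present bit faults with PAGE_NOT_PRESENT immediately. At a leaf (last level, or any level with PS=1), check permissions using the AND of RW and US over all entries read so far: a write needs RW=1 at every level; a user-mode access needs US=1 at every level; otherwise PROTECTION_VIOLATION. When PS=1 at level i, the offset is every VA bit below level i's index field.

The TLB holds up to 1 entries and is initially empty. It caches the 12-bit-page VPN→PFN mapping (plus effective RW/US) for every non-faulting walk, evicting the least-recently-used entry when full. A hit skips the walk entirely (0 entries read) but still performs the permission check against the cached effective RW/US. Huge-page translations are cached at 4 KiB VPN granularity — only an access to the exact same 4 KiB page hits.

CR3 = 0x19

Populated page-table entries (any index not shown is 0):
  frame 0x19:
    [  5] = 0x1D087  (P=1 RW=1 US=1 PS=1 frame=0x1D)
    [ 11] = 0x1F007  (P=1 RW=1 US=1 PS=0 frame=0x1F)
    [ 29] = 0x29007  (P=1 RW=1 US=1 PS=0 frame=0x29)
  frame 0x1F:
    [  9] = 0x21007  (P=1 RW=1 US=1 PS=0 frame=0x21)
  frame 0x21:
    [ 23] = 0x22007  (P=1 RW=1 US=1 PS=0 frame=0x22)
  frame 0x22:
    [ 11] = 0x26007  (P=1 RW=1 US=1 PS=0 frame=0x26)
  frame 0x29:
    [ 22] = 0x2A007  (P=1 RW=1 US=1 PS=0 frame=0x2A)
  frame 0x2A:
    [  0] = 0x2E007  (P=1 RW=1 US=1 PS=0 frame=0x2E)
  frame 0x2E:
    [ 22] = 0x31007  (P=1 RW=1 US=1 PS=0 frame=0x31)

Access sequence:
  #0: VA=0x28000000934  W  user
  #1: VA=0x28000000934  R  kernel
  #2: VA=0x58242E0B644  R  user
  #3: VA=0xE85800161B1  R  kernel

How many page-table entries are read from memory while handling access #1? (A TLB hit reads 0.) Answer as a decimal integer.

Walk each access:
#0 VA=0x28000000934 (w,user):
  L0: frame=0x19 idx=5 entry=0x1D087 [P=1 RW=1 US=1 PS=1]
  ✓ 0x1D934 (huge @L0)  — 1 lookups
#1 VA=0x28000000934 (r,kernel):
  TLB hit vpn=0x28000000 → PA=0x1D934
#2 VA=0x58242E0B644 (r,user):
  L0: frame=0x19 idx=11 entry=0x1F007 [P=1 RW=1 US=1 PS=0]
  L1: frame=0x1F idx=9 entry=0x21007 [P=1 RW=1 US=1 PS=0]
  L2: frame=0x21 idx=23 entry=0x22007 [P=1 RW=1 US=1 PS=0]
  L3: frame=0x22 idx=11 entry=0x26007 [P=1 RW=1 US=1 PS=0]
  ✓ 0x26644  — 4 lookups
#3 VA=0xE85800161B1 (r,kernel):
  L0: frame=0x19 idx=29 entry=0x29007 [P=1 RW=1 US=1 PS=0]
  L1: frame=0x29 idx=22 entry=0x2A007 [P=1 RW=1 US=1 PS=0]
  L2: frame=0x2A idx=0 entry=0x2E007 [P=1 RW=1 US=1 PS=0]
  L3: frame=0x2E idx=22 entry=0x31007 [P=1 RW=1 US=1 PS=0]
  ✓ 0x311B1  — 4 lookups

Entries read for #1: 0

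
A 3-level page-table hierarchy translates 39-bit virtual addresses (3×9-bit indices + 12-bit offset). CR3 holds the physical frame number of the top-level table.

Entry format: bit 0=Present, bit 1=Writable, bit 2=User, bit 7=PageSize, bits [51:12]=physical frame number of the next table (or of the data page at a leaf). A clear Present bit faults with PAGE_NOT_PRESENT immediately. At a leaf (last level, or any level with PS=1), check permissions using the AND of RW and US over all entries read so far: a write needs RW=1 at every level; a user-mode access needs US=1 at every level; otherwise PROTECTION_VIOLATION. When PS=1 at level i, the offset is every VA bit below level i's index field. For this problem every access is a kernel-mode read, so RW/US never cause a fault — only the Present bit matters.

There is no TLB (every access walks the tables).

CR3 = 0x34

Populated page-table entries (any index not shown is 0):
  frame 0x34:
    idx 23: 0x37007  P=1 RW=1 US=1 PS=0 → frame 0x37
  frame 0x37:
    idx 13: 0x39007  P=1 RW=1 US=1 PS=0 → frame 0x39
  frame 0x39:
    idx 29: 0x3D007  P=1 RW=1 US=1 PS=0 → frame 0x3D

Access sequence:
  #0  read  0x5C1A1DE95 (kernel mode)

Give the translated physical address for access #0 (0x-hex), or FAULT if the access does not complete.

Trace:
#0 VA=0x5C1A1DE95 (r,kernel):
  L0 @0x34[23] → 0x37007  P=1,RW=1,US=1,PS=0
  L1 @0x37[13] → 0x39007  P=1,RW=1,US=1,PS=0
  L2 @0x39[29] → 0x3D007  P=1,RW=1,US=1,PS=0
  ⇒ phys 0x3DE95  [3 reads]

Access #0 PA: 0x3DE95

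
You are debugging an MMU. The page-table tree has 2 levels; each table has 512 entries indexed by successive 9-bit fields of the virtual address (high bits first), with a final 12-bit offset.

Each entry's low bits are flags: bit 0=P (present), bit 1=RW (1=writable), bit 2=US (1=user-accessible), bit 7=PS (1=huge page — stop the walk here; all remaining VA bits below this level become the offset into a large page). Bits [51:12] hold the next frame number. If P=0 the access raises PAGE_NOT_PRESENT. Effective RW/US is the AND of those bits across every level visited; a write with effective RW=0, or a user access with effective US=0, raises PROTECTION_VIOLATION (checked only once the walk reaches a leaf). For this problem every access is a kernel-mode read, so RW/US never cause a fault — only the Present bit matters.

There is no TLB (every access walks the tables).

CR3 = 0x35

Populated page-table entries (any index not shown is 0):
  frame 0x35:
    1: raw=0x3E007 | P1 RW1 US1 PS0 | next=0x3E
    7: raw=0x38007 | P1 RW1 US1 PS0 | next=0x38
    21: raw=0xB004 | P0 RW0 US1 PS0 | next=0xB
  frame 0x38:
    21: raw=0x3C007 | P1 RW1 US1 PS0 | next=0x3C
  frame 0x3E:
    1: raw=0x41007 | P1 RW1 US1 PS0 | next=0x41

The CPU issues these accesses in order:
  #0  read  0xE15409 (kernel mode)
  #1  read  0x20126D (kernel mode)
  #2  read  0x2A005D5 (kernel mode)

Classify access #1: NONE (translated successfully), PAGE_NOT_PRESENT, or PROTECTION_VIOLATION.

Walk each access:
#0 VA=0xE15409 (r,kernel):
  L0 @0x35[7] → 0x38007  P=1,RW=1,US=1,PS=0
  L1 @0x38[21] → 0x3C007  P=1,RW=1,US=1,PS=0
  ⇒ phys 0x3C409  [2 reads]
#1 VA=0x20126D (r,kernel):
  L0 @0x35[1] → 0x3E007  P=1,RW=1,US=1,PS=0
  L1 @0x3E[1] → 0x41007  P=1,RW=1,US=1,PS=0
  ⇒ phys 0x4126D  [2 reads]
#2 VA=0x2A005D5 (r,kernel):
  L0 @0x35[21] → 0xB004  P=0,RW=0,US=1,PS=0
  → PAGE_NOT_PRESENT  (1 entries read)

Access #1 fault: NONE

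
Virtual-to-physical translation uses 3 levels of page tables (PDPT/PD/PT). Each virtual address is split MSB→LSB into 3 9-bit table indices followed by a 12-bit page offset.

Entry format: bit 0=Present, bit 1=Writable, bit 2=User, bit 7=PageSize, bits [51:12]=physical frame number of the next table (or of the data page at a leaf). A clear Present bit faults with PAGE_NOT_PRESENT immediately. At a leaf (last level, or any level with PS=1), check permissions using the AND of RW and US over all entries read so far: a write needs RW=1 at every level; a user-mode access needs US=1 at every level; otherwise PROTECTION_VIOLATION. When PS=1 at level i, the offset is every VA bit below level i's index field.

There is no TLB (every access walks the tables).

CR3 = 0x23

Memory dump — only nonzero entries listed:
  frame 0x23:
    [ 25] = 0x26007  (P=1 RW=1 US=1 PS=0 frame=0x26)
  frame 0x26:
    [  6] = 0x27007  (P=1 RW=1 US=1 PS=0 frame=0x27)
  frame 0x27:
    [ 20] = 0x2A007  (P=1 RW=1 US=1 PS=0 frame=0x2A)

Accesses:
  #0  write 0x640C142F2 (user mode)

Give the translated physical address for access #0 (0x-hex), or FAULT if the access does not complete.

Per-access translation:
#0 VA=0x640C142F2 (w,user):
  L0 @0x23[25] → 0x26007  P=1,RW=1,US=1,PS=0
  L1 @0x26[6] → 0x27007  P=1,RW=1,US=1,PS=0
  L2 @0x27[20] → 0x2A007  P=1,RW=1,US=1,PS=0
  ✓ 0x2A2F2  — 3 lookups

Access #0 PA: 0x2A2F2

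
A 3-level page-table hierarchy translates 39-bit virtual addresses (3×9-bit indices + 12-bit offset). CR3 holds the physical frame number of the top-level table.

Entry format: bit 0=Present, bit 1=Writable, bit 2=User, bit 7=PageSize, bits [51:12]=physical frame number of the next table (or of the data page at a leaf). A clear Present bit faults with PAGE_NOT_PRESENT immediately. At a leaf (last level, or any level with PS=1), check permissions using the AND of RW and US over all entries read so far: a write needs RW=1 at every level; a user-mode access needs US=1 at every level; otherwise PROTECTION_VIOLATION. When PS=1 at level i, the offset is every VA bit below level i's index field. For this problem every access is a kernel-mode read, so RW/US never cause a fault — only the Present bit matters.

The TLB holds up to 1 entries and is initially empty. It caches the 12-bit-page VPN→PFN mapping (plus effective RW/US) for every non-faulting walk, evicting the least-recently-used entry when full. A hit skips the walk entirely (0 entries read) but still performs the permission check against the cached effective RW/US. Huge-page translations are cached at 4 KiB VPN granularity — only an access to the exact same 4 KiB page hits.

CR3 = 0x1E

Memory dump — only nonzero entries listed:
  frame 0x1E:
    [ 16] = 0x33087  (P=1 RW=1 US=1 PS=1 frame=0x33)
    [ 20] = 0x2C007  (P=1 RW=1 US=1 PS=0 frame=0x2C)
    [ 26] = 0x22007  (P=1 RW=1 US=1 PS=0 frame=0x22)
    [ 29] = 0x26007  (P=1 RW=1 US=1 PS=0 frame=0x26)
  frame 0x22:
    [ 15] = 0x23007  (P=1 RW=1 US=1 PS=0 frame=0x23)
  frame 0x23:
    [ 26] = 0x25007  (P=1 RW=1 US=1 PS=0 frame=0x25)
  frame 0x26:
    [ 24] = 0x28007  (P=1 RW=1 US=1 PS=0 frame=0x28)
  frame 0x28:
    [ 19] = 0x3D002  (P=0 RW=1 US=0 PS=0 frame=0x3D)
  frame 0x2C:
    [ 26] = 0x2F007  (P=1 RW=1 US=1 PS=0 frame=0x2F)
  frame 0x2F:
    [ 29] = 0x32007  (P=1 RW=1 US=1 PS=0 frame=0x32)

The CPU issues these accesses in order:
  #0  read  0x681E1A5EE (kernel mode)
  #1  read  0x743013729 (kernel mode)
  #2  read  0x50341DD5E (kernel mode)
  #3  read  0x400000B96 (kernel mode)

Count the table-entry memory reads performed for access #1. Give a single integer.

Walk each access:
#0 VA=0x681E1A5EE (r,kernel):
  L0 @0x1E[26] → 0x22007  P=1,RW=1,US=1,PS=0
  L1 @0x22[15] → 0x23007  P=1,RW=1,US=1,PS=0
  L2 @0x23[26] → 0x25007  P=1,RW=1,US=1,PS=0
  ✓ 0x255EE  — 3 lookups
#1 VA=0x743013729 (r,kernel):
  L0 @0x1E[29] → 0x26007  P=1,RW=1,US=1,PS=0
  L1 @0x26[24] → 0x28007  P=1,RW=1,US=1,PS=0
  L2 @0x28[19] → 0x3D002  P=0,RW=1,US=0,PS=0
  ⇒ fault: PAGE_NOT_PRESENT  — 3 lookups
#2 VA=0x50341DD5E (r,kernel):
  L0 @0x1E[20] → 0x2C007  P=1,RW=1,US=1,PS=0
  L1 @0x2C[26] → 0x2F007  P=1,RW=1,US=1,PS=0
  L2 @0x2F[29] → 0x32007  P=1,RW=1,US=1,PS=0
  ✓ 0x32D5E  — 3 lookups
#3 VA=0x400000B96 (r,kernel):
  L0 @0x1E[16] → 0x33087  P=1,RW=1,US=1,PS=1
  ✓ 0x33B96 (huge @L0)  — 1 lookups

Entries read for #1: 3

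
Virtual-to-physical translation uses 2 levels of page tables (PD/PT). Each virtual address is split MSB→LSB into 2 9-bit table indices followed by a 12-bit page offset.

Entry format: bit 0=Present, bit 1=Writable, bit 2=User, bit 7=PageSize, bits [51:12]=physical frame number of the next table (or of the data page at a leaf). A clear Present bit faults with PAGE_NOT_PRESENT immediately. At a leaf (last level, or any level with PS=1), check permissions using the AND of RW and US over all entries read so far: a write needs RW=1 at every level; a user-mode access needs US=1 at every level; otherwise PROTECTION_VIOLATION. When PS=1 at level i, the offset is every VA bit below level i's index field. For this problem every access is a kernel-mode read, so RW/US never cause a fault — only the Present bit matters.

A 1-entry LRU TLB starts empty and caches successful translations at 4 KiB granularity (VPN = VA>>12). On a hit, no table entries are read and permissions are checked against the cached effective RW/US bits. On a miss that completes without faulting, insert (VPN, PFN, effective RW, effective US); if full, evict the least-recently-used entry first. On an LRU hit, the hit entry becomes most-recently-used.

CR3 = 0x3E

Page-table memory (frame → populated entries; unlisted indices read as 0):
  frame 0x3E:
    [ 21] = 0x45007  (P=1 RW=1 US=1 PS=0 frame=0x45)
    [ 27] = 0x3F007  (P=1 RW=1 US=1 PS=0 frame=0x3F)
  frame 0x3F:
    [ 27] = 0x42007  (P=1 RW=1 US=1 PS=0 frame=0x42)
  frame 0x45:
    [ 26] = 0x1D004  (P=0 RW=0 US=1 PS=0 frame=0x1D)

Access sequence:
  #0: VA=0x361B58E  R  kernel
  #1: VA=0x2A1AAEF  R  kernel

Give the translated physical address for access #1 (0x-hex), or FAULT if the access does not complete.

Walk each access:
#0 VA=0x361B58E (r,kernel):
  lvl0: tbl 0x3E, slot 27 ⇒ 0x3F007 (P1/RW1/US1/PS0)
  lvl1: tbl 0x3F, slot 27 ⇒ 0x42007 (P1/RW1/US1/PS0)
  → PA=0x4258E  (2 entries read)
#1 VA=0x2A1AAEF (r,kernel):
  lvl0: tbl 0x3E, slot 21 ⇒ 0x45007 (P1/RW1/US1/PS0)
  lvl1: tbl 0x45, slot 26 ⇒ 0x1D004 (P0/RW0/US1/PS0)
  → PAGE_NOT_PRESENT  (2 entries read)

Access #1 PA: FAULT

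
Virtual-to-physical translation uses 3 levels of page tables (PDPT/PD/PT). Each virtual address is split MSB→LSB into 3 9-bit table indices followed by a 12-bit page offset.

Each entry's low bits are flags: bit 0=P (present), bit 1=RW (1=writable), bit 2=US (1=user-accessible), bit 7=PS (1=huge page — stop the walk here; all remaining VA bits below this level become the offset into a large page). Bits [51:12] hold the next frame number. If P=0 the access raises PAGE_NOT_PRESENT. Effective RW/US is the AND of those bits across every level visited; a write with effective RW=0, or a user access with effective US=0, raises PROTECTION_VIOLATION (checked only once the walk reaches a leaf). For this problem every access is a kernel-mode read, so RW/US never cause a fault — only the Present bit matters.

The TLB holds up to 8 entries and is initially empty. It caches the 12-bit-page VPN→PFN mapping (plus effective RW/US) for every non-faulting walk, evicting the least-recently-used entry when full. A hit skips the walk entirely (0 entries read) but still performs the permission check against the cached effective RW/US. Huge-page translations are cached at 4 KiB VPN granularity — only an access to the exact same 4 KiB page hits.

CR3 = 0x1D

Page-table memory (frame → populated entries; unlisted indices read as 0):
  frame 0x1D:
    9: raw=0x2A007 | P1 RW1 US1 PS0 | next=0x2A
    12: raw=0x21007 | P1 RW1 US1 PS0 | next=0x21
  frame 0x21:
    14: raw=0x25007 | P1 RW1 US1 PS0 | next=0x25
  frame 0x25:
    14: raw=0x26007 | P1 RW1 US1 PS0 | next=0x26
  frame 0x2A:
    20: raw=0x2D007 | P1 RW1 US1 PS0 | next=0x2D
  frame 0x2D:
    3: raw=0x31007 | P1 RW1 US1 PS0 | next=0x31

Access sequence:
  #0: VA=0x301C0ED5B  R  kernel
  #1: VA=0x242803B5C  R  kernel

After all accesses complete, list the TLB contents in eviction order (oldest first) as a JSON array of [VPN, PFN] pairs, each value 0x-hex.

Trace:
#0 VA=0x301C0ED5B (r,kernel):
  L0 @0x1D[12] → 0x21007  P=1,RW=1,US=1,PS=0
  L1 @0x21[14] → 0x25007  P=1,RW=1,US=1,PS=0
  L2 @0x25[14] → 0x26007  P=1,RW=1,US=1,PS=0
  ⇒ phys 0x26D5B  [3 reads]
#1 VA=0x242803B5C (r,kernel):
  L0 @0x1D[9] → 0x2A007  P=1,RW=1,US=1,PS=0
  L1 @0x2A[20] → 0x2D007  P=1,RW=1,US=1,PS=0
  L2 @0x2D[3] → 0x31007  P=1,RW=1,US=1,PS=0
  ⇒ phys 0x31B5C  [3 reads]

TLB: [["0x301C0E", "0x26"], ["0x242803", "0x31"]]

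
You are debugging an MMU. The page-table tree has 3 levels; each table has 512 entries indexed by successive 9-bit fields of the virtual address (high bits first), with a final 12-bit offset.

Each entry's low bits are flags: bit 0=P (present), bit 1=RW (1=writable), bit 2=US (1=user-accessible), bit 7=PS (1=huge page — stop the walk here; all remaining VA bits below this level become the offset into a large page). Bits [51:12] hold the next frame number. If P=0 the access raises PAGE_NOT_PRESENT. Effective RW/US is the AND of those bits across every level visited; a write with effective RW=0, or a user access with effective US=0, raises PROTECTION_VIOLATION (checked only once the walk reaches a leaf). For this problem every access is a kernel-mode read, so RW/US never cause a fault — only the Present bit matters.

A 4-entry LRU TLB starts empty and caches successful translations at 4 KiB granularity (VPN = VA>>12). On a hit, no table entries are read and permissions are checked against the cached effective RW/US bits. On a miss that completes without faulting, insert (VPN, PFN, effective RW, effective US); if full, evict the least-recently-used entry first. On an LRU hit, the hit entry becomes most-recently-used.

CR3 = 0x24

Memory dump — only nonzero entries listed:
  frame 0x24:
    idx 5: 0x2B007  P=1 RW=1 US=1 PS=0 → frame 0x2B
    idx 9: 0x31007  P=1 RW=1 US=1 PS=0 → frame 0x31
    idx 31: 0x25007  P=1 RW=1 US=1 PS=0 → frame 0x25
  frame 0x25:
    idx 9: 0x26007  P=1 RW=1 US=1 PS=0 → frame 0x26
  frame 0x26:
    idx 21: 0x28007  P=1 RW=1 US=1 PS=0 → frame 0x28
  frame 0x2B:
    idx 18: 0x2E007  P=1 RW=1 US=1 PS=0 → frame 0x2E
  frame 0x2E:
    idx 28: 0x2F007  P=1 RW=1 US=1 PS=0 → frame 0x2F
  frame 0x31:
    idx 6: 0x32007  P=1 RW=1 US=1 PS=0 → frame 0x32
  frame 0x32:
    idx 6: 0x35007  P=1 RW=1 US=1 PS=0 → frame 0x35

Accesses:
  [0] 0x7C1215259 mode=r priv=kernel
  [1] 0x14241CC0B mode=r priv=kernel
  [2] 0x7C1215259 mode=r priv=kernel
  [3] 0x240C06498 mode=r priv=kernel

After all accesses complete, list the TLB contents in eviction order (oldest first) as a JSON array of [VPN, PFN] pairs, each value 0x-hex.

Trace:
#0 VA=0x7C1215259 (r,kernel):
  L0 @0x24[31] → 0x25007  P=1,RW=1,US=1,PS=0
  L1 @0x25[9] → 0x26007  P=1,RW=1,US=1,PS=0
  L2 @0x26[21] → 0x28007  P=1,RW=1,US=1,PS=0
  ✓ 0x28259  — 3 lookups
#1 VA=0x14241CC0B (r,kernel):
  L0 @0x24[5] → 0x2B007  P=1,RW=1,US=1,PS=0
  L1 @0x2B[18] → 0x2E007  P=1,RW=1,US=1,PS=0
  L2 @0x2E[28] → 0x2F007  P=1,RW=1,US=1,PS=0
  ✓ 0x2FC0B  — 3 lookups
#2 VA=0x7C1215259 (r,kernel):
  TLB hit vpn=0x7C1215 → PA=0x28259
#3 VA=0x240C06498 (r,kernel):
  L0 @0x24[9] → 0x31007  P=1,RW=1,US=1,PS=0
  L1 @0x31[6] → 0x32007  P=1,RW=1,US=1,PS=0
  L2 @0x32[6] → 0x35007  P=1,RW=1,US=1,PS=0
  ✓ 0x35498  — 3 lookups

TLB: [["0x14241C", "0x2F"], ["0x7C1215", "0x28"], ["0x240C06", "0x35"]]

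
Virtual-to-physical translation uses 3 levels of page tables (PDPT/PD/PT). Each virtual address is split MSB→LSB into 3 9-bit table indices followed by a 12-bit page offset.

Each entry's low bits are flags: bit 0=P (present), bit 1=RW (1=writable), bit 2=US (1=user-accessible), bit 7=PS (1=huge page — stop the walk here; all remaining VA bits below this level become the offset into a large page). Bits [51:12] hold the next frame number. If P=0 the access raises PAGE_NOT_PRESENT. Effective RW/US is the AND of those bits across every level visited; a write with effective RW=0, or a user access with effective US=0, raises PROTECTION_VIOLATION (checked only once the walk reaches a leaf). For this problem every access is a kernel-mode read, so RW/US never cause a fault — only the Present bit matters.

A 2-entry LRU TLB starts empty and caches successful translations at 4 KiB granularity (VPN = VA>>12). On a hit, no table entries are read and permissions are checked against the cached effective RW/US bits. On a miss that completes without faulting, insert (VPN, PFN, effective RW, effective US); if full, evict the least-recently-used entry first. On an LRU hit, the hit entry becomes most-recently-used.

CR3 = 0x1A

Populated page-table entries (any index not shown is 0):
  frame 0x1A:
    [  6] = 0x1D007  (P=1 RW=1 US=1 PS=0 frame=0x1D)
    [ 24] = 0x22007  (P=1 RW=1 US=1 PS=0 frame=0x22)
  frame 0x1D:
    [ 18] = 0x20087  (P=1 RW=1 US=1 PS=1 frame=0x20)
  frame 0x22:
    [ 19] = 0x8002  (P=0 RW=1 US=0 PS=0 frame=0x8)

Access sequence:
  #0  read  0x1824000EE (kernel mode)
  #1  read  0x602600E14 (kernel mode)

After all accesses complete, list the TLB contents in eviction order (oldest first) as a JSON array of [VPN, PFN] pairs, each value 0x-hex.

Per-access translation:
#0 VA=0x1824000EE (r,kernel):
  L0 @0x1A[6] → 0x1D007  P=1,RW=1,US=1,PS=0
  L1 @0x1D[18] → 0x20087  P=1,RW=1,US=1,PS=1
  → PA=0x200EE (huge @L1)  (2 entries read)
#1 VA=0x602600E14 (r,kernel):
  L0 @0x1A[24] → 0x22007  P=1,RW=1,US=1,PS=0
  L1 @0x22[19] → 0x8002  P=0,RW=1,US=0,PS=0
  ⇒ fault: PAGE_NOT_PRESENT  — 2 lookups

TLB: [["0x182400", "0x20"]]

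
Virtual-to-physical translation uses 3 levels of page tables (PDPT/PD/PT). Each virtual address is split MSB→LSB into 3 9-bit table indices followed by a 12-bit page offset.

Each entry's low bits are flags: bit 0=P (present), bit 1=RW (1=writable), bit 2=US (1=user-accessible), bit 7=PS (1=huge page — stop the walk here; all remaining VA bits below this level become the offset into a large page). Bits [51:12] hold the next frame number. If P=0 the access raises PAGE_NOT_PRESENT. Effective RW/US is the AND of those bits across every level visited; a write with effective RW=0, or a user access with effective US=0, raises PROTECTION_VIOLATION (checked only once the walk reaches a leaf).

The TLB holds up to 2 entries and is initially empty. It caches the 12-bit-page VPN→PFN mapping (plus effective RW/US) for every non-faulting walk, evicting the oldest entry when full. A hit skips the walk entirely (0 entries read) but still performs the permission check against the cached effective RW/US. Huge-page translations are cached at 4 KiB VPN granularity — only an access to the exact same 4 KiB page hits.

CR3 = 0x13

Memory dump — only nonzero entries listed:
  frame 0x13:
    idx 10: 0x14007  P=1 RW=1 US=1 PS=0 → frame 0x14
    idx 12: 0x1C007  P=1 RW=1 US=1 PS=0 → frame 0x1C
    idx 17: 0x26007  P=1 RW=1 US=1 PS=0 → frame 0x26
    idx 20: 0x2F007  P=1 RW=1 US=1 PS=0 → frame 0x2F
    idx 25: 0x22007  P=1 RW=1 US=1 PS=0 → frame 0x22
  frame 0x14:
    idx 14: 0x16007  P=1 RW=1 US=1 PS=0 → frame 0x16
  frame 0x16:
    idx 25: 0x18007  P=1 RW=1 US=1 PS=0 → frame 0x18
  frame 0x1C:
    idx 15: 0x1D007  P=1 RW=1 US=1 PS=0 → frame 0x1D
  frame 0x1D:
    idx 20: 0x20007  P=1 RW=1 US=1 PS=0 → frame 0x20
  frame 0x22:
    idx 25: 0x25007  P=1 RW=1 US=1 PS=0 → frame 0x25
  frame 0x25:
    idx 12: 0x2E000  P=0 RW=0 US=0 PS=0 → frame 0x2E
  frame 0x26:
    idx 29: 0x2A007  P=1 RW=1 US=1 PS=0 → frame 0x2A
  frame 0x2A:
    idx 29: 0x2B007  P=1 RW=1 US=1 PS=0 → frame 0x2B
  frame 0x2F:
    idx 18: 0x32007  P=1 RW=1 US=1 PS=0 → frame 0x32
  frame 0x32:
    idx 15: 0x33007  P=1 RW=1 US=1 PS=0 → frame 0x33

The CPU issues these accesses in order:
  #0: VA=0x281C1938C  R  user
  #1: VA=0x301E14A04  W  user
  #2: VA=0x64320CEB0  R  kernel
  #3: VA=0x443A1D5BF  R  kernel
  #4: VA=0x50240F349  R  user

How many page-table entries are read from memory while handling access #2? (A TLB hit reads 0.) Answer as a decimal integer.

Per-access translation:
#0 VA=0x281C1938C (r,user):
  lvl0: tbl 0x13, slot 10 ⇒ 0x14007 (P1/RW1/US1/PS0)
  lvl1: tbl 0x14, slot 14 ⇒ 0x16007 (P1/RW1/US1/PS0)
  lvl2: tbl 0x16, slot 25 ⇒ 0x18007 (P1/RW1/US1/PS0)
  ⇒ phys 0x1838C  [3 reads]
#1 VA=0x301E14A04 (w,user):
  lvl0: tbl 0x13, slot 12 ⇒ 0x1C007 (P1/RW1/US1/PS0)
  lvl1: tbl 0x1C, slot 15 ⇒ 0x1D007 (P1/RW1/US1/PS0)
  lvl2: tbl 0x1D, slot 20 ⇒ 0x20007 (P1/RW1/US1/PS0)
  ⇒ phys 0x20A04  [3 reads]
#2 VA=0x64320CEB0 (r,kernel):
  lvl0: tbl 0x13, slot 25 ⇒ 0x22007 (P1/RW1/US1/PS0)
  lvl1: tbl 0x22, slot 25 ⇒ 0x25007 (P1/RW1/US1/PS0)
  lvl2: tbl 0x25, slot 12 ⇒ 0x2E000 (P0/RW0/US0/PS0)
  ✗ PAGE_NOT_PRESENT  [3 reads]
#3 VA=0x443A1D5BF (r,kernel):
  lvl0: tbl 0x13, slot 17 ⇒ 0x26007 (P1/RW1/US1/PS0)
  lvl1: tbl 0x26, slot 29 ⇒ 0x2A007 (P1/RW1/US1/PS0)
  lvl2: tbl 0x2A, slot 29 ⇒ 0x2B007 (P1/RW1/US1/PS0)
  ⇒ phys 0x2B5BF  [3 reads]
#4 VA=0x50240F349 (r,user):
  lvl0: tbl 0x13, slot 20 ⇒ 0x2F007 (P1/RW1/US1/PS0)
  lvl1: tbl 0x2F, slot 18 ⇒ 0x32007 (P1/RW1/US1/PS0)
  lvl2: tbl 0x32, slot 15 ⇒ 0x33007 (P1/RW1/US1/PS0)
  ⇒ phys 0x33349  [3 reads]

Entries read for #2: 3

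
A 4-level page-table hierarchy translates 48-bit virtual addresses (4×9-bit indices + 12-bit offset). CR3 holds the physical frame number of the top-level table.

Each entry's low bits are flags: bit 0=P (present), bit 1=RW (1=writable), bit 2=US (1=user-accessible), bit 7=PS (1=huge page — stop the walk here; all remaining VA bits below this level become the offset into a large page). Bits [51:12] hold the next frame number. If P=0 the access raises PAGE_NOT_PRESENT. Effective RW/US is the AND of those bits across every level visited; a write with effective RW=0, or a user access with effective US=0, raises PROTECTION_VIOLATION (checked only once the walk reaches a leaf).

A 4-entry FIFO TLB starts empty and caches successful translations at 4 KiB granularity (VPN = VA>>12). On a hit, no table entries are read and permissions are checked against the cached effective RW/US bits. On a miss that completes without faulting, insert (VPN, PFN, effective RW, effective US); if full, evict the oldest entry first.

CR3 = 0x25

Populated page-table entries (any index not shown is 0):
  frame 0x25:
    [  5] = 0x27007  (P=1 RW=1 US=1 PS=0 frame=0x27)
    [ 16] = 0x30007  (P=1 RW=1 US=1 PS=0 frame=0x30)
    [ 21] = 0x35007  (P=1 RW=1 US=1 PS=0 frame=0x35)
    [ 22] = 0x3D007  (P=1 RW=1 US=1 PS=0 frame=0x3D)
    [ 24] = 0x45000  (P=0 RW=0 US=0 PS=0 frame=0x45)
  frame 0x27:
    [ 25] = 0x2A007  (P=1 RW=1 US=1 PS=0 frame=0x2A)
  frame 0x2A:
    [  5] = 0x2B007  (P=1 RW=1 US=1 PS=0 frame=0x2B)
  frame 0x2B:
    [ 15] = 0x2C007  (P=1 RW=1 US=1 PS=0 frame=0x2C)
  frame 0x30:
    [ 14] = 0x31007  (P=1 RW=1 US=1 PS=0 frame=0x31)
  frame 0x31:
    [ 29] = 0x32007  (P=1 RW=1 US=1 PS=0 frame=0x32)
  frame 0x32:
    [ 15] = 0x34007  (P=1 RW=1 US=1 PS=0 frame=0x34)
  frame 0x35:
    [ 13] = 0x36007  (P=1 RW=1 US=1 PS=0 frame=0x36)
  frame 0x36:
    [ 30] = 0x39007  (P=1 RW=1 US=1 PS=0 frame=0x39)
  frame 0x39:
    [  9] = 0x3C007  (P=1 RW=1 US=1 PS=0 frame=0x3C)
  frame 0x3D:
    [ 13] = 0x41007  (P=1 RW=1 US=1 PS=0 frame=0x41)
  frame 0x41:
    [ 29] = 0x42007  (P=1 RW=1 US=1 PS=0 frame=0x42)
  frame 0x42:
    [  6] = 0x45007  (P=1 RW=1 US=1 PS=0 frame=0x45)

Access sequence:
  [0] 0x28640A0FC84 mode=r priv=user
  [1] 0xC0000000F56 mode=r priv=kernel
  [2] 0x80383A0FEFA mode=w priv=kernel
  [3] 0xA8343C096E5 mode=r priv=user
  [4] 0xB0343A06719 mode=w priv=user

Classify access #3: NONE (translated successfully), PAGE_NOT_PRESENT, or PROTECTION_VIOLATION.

Walk each access:
#0 VA=0x28640A0FC84 (r,user):
  L0 @0x25[5] → 0x27007  P=1,RW=1,US=1,PS=0
  L1 @0x27[25] → 0x2A007  P=1,RW=1,US=1,PS=0
  L2 @0x2A[5] → 0x2B007  P=1,RW=1,US=1,PS=0
  L3 @0x2B[15] → 0x2C007  P=1,RW=1,US=1,PS=0
  ⇒ phys 0x2CC84  [4 reads]
#1 VA=0xC0000000F56 (r,kernel):
  L0 @0x25[24] → 0x45000  P=0,RW=0,US=0,PS=0
  → PAGE_NOT_PRESENT  (1 entries read)
#2 VA=0x80383A0FEFA (w,kernel):
  L0 @0x25[16] → 0x30007  P=1,RW=1,US=1,PS=0
  L1 @0x30[14] → 0x31007  P=1,RW=1,US=1,PS=0
  L2 @0x31[29] → 0x32007  P=1,RW=1,US=1,PS=0
  L3 @0x32[15] → 0x34007  P=1,RW=1,US=1,PS=0
  ⇒ phys 0x34EFA  [4 reads]
#3 VA=0xA8343C096E5 (r,user):
  L0 @0x25[21] → 0x35007  P=1,RW=1,US=1,PS=0
  L1 @0x35[13] → 0x36007  P=1,RW=1,US=1,PS=0
  L2 @0x36[30] → 0x39007  P=1,RW=1,US=1,PS=0
  L3 @0x39[9] → 0x3C007  P=1,RW=1,US=1,PS=0
  ⇒ phys 0x3C6E5  [4 reads]
#4 VA=0xB0343A06719 (w,user):
  L0 @0x25[22] → 0x3D007  P=1,RW=1,US=1,PS=0
  L1 @0x3D[13] → 0x41007  P=1,RW=1,US=1,PS=0
  L2 @0x41[29] → 0x42007  P=1,RW=1,US=1,PS=0
  L3 @0x42[6] → 0x45007  P=1,RW=1,US=1,PS=0
  ⇒ phys 0x45719  [4 reads]

Access #3 fault: NONE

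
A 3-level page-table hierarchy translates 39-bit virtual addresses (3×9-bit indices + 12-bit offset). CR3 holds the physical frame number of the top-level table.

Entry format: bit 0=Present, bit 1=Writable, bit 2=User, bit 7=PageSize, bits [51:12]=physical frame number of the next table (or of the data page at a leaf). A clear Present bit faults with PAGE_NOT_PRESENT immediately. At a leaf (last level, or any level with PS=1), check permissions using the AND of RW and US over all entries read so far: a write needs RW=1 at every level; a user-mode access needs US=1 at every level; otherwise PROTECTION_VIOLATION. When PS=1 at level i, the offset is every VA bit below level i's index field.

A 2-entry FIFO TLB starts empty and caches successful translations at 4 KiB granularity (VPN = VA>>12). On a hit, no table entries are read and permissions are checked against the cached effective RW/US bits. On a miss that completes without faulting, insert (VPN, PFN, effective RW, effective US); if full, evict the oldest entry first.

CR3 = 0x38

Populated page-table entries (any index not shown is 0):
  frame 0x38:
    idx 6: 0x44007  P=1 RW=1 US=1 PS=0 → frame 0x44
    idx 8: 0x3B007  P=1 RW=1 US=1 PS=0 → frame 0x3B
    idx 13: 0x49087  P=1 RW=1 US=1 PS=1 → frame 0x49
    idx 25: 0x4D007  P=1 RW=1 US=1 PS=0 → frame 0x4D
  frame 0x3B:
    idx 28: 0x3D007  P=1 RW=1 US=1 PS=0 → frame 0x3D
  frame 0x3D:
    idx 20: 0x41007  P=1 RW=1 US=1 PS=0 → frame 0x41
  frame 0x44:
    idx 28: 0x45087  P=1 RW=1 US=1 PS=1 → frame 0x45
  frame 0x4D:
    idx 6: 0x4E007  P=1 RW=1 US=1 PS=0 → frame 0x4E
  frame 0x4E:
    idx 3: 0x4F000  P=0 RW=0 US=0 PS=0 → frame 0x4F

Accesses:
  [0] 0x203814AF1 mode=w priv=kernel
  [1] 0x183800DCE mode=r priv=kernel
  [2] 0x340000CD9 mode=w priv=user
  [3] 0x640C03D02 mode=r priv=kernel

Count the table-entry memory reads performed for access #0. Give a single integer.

Trace:
#0 VA=0x203814AF1 (w,kernel):
  [0] read 0x38 idx=8: raw=0x3B007 flags P=1 W=1 U=1 S=0
  [1] read 0x3B idx=28: raw=0x3D007 flags P=1 W=1 U=1 S=0
  [2] read 0x3D idx=20: raw=0x41007 flags P=1 W=1 U=1 S=0
  ✓ 0x41AF1  — 3 lookups
#1 VA=0x183800DCE (r,kernel):
  [0] read 0x38 idx=6: raw=0x44007 flags P=1 W=1 U=1 S=0
  [1] read 0x44 idx=28: raw=0x45087 flags P=1 W=1 U=1 S=1
  ✓ 0x45DCE (huge @L1)  — 2 lookups
#2 VA=0x340000CD9 (w,user):
  [0] read 0x38 idx=13: raw=0x49087 flags P=1 W=1 U=1 S=1
  ✓ 0x49CD9 (huge @L0)  — 1 lookups
#3 VA=0x640C03D02 (r,kernel):
  [0] read 0x38 idx=25: raw=0x4D007 flags P=1 W=1 U=1 S=0
  [1] read 0x4D idx=6: raw=0x4E007 flags P=1 W=1 U=1 S=0
  [2] read 0x4E idx=3: raw=0x4F000 flags P=0 W=0 U=0 S=0
  → PAGE_NOT_PRESENT  (3 entries read)

Entries read for #0: 3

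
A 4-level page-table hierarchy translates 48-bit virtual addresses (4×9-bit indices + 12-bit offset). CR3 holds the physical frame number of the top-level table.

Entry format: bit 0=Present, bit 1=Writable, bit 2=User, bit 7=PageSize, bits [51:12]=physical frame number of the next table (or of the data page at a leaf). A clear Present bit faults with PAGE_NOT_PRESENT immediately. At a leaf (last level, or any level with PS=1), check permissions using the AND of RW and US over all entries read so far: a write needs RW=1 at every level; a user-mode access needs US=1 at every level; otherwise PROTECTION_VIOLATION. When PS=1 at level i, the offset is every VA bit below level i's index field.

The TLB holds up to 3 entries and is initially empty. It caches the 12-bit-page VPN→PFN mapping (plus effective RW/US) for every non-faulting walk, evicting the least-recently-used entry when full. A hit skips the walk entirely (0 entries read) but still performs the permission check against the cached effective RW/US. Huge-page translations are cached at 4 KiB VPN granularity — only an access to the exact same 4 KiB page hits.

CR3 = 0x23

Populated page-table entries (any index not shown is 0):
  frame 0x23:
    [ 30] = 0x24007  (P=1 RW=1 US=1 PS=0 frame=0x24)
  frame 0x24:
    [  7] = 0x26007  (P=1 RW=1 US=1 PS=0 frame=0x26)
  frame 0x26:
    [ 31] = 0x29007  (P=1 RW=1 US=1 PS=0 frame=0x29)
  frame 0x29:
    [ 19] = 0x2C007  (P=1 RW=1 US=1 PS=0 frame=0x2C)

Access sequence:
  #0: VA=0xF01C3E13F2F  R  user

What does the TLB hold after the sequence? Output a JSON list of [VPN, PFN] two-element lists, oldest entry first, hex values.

Walk each access:
#0 VA=0xF01C3E13F2F (r,user):
  [0] read 0x23 idx=30: raw=0x24007 flags P=1 W=1 U=1 S=0
  [1] read 0x24 idx=7: raw=0x26007 flags P=1 W=1 U=1 S=0
  [2] read 0x26 idx=31: raw=0x29007 flags P=1 W=1 U=1 S=0
  [3] read 0x29 idx=19: raw=0x2C007 flags P=1 W=1 U=1 S=0
  → PA=0x2CF2F  (4 entries read)

TLB: [["0xF01C3E13", "0x2C"]]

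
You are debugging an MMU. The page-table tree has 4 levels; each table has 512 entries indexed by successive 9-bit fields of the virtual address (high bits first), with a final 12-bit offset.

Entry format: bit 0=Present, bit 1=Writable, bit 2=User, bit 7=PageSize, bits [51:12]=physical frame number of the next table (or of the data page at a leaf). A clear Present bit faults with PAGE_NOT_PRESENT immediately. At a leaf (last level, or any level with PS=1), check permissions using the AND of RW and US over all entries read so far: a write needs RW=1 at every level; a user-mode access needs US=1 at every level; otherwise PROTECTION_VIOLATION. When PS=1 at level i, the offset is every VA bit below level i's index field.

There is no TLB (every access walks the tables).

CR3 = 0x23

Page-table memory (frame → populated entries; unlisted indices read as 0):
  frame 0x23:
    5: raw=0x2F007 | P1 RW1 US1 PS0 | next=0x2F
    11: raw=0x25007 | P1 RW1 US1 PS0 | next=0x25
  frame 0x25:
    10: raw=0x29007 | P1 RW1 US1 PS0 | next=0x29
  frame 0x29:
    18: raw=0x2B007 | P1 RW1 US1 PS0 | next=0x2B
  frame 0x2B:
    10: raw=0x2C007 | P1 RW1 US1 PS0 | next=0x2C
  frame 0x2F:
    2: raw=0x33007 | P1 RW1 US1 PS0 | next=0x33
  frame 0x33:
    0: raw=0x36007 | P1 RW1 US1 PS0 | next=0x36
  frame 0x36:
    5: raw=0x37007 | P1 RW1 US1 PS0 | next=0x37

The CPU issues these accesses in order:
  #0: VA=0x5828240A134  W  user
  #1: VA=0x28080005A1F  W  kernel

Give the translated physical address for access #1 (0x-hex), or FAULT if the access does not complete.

Trace:
#0 VA=0x5828240A134 (w,user):
  L0: frame=0x23 idx=11 entry=0x25007 [P=1 RW=1 US=1 PS=0]
  L1: frame=0x25 idx=10 entry=0x29007 [P=1 RW=1 US=1 PS=0]
  L2: frame=0x29 idx=18 entry=0x2B007 [P=1 RW=1 US=1 PS=0]
  L3: frame=0x2B idx=10 entry=0x2C007 [P=1 RW=1 US=1 PS=0]
  ⇒ phys 0x2C134  [4 reads]
#1 VA=0x28080005A1F (w,kernel):
  L0: frame=0x23 idx=5 entry=0x2F007 [P=1 RW=1 US=1 PS=0]
  L1: frame=0x2F idx=2 entry=0x33007 [P=1 RW=1 US=1 PS=0]
  L2: frame=0x33 idx=0 entry=0x36007 [P=1 RW=1 US=1 PS=0]
  L3: frame=0x36 idx=5 entry=0x37007 [P=1 RW=1 US=1 PS=0]
  ⇒ phys 0x37A1F  [4 reads]

Access #1 PA: 0x37A1F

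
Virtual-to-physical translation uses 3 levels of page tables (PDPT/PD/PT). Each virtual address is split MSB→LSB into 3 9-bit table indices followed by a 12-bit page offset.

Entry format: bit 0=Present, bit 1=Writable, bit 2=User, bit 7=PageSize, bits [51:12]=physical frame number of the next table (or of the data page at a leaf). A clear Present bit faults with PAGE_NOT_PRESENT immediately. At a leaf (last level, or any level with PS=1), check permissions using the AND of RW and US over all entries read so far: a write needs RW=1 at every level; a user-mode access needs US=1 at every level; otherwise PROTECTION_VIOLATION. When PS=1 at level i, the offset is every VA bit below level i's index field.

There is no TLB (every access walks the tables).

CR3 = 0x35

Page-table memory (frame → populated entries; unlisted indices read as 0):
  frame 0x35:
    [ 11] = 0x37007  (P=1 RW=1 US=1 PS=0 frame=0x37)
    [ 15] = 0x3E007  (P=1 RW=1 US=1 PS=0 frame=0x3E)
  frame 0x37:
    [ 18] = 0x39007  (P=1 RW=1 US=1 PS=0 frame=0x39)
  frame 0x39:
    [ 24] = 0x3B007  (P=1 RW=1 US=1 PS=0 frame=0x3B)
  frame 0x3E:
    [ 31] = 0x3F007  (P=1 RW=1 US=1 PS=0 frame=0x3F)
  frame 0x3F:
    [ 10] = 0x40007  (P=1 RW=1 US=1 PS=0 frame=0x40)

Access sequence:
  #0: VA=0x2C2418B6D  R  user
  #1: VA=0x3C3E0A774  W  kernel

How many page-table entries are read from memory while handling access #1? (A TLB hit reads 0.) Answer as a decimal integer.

Per-access translation:
#0 VA=0x2C2418B6D (r,user):
  L0: frame=0x35 idx=11 entry=0x37007 [P=1 RW=1 US=1 PS=0]
  L1: frame=0x37 idx=18 entry=0x39007 [P=1 RW=1 US=1 PS=0]
  L2: frame=0x39 idx=24 entry=0x3B007 [P=1 RW=1 US=1 PS=0]
  ✓ 0x3BB6D  — 3 lookups
#1 VA=0x3C3E0A774 (w,kernel):
  L0: frame=0x35 idx=15 entry=0x3E007 [P=1 RW=1 US=1 PS=0]
  L1: frame=0x3E idx=31 entry=0x3F007 [P=1 RW=1 US=1 PS=0]
  L2: frame=0x3F idx=10 entry=0x40007 [P=1 RW=1 US=1 PS=0]
  ✓ 0x40774  — 3 lookups

Entries read for #1: 3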